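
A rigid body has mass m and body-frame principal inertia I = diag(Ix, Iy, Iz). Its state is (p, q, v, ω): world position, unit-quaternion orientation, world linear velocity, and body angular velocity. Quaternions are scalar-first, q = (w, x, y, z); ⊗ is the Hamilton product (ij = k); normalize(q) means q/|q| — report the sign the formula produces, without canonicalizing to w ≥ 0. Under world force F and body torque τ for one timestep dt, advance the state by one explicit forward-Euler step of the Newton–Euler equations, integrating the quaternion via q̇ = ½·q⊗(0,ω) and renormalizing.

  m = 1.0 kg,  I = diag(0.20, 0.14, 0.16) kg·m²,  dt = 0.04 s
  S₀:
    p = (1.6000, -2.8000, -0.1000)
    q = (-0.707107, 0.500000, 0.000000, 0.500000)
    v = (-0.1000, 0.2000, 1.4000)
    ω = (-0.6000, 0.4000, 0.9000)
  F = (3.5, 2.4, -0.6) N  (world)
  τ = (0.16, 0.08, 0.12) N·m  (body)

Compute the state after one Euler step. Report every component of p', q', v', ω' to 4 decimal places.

p' = (1.5960, -2.7920, -0.0440)
q' = (-0.7099, 0.5044, -0.0207, 0.4911)
v' = (0.0400, 0.2960, 1.3760)
ω' = (-0.5694, 0.4290, 0.9264)

p' = p + v·dt = (1.5960, -2.7920, -0.0440)
v + (F/m)dt = (0.0400, 0.2960, 1.3760)
gyro term ω×Iω = (0.0072, -0.0216, 0.0144)
angular accel α = (0.7640, 0.7257, 0.6600)
ω' = ω + α·dt = (-0.5694, 0.4290, 0.9264)
q⊗(0,ω) = (-0.1500000, 0.2242642, -1.0328428, -0.4363963)
q + ½dt·q⊗(0,ω), renormalized = (-0.7099, 0.5044, -0.0207, 0.4911)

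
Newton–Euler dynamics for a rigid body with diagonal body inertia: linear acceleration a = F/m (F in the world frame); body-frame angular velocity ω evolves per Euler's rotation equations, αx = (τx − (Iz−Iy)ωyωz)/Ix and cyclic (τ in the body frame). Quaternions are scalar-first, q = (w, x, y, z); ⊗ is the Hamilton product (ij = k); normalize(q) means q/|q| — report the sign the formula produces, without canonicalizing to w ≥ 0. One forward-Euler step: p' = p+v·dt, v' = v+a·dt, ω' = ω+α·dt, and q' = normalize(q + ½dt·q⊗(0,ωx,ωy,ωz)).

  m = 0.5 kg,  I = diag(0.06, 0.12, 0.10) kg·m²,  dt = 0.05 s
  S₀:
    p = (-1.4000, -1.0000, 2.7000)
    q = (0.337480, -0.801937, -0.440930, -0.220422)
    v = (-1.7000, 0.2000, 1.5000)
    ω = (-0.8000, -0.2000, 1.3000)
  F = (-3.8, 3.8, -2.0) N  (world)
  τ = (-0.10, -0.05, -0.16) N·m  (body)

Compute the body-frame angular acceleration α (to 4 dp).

α = (-1.7533, -0.7633, -1.6960)

ω×(Iω) gyroscopic = (0.0052, 0.0416, 0.0096)
α = I⁻¹(τ − ω×Iω) = (-1.7533, -0.7633, -1.6960)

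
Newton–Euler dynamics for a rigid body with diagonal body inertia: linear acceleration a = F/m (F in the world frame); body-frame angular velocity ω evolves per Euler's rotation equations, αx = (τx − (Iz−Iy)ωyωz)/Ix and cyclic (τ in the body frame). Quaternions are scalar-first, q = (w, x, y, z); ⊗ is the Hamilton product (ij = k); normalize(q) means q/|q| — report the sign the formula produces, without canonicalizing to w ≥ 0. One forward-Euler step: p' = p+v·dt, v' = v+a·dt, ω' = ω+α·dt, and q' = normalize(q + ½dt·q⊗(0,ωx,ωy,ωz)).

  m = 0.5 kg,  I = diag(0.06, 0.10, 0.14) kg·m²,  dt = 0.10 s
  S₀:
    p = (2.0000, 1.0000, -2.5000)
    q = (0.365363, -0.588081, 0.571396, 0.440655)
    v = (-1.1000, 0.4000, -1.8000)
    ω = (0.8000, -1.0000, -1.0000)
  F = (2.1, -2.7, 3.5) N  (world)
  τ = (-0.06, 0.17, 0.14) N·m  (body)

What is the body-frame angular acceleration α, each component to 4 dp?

ω×(Iω) gyroscopic = (0.0400, 0.0640, -0.0320)
α = I⁻¹(τ − ω×Iω) = (-1.6667, 1.0600, 1.2286)

α = (-1.6667, 1.0600, 1.2286)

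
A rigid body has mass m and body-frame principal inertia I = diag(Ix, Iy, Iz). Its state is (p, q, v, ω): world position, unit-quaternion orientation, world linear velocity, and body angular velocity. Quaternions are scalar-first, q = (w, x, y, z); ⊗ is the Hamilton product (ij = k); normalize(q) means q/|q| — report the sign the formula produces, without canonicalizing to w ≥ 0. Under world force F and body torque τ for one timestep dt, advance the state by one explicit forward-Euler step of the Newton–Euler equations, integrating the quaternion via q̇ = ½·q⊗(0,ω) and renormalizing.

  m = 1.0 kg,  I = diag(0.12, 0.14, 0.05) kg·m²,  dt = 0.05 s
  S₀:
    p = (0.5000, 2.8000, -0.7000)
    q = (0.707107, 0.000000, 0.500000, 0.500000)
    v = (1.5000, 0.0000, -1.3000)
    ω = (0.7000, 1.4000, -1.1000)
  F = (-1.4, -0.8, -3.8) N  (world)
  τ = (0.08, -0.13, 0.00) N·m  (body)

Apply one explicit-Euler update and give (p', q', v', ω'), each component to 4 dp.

p' = (0.5750, 2.8000, -0.7650)
q' = (0.7026, -0.0189, 0.5329, 0.4713)
v' = (1.4300, -0.0400, -1.4900)
ω' = (0.6756, 1.3728, -1.1196)

p' = p + v·dt = (0.5750, 2.8000, -0.7650)
v + (F/m)dt = (1.4300, -0.0400, -1.4900)
α = I⁻¹(τ − ω×Iω) = (-0.4883, -0.5436, -0.3920)
ω' = ω + α·dt = (0.6756, 1.3728, -1.1196)
Hamilton product q⊗(0,ω) = (-0.1500000, -0.7550251, 1.3399498, -1.1278177)
q' = normalize(q + ½dt·q⊗(0,ω)) = (0.7026, -0.0189, 0.5329, 0.4713)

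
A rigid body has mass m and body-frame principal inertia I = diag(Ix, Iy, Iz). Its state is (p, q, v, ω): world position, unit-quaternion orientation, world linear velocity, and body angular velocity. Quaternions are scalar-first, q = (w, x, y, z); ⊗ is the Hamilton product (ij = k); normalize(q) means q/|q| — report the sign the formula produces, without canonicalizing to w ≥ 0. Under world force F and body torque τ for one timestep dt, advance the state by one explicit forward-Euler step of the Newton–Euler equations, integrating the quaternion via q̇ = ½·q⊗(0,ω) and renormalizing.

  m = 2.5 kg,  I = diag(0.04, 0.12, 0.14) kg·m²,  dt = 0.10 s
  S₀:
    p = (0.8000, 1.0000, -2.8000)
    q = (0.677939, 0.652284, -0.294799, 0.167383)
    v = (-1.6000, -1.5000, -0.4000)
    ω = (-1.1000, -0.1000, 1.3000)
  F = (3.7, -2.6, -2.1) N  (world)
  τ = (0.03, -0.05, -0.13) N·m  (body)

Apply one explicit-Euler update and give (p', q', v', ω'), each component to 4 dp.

a = F/m = (1.4800, -1.0400, -0.8400)
new position p' = (0.6400, 0.8500, -2.8400)
v' = v + a·dt = (-1.4520, -1.6040, -0.4840)
ω×(Iω) gyroscopic = (-0.0026, 0.1430, 0.0088)
(τ − ω×Iω)/I = (0.8150, -1.6083, -0.9914)
ω' = ω + α·dt = (-1.0185, -0.2608, 1.2009)
q⊗(0,ω) = (0.4704346, -1.1122333, -1.0998844, 0.4918134)
updated quaternion q' = (0.6989, 0.5945, -0.3485, 0.1913)

p' = (0.6400, 0.8500, -2.8400)
q' = (0.6989, 0.5945, -0.3485, 0.1913)
v' = (-1.4520, -1.6040, -0.4840)
ω' = (-1.0185, -0.2608, 1.2009)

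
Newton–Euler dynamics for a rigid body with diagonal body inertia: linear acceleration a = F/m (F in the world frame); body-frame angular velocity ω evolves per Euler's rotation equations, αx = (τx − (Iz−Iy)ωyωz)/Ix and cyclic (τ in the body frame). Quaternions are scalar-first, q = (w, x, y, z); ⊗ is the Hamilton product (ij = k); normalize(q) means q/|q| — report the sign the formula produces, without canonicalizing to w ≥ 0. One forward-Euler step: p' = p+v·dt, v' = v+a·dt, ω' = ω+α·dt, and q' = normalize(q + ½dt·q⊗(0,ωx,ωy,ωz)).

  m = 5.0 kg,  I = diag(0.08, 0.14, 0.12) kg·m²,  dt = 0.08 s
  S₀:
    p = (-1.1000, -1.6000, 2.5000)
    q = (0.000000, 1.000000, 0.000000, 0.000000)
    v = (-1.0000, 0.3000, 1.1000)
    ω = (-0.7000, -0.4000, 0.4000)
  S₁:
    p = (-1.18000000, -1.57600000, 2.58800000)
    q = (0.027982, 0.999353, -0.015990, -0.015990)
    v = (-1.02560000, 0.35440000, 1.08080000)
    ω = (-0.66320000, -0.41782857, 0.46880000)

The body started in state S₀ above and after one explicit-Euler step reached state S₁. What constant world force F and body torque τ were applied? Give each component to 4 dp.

Δω = ω₁−ω₀ = (0.03680000, -0.01782857, 0.06880000)
gyro term ω₀×Iω₀ = (0.0032, 0.0112, 0.0168)
applied torque τ = (0.0400, -0.0200, 0.1200)
v₁ − v₀ = (-0.02560000, 0.05440000, -0.01920000)
applied force F = (-1.6000, 3.4000, -1.2000)

F = (-1.6000, 3.4000, -1.2000)
τ = (0.0400, -0.0200, 0.1200)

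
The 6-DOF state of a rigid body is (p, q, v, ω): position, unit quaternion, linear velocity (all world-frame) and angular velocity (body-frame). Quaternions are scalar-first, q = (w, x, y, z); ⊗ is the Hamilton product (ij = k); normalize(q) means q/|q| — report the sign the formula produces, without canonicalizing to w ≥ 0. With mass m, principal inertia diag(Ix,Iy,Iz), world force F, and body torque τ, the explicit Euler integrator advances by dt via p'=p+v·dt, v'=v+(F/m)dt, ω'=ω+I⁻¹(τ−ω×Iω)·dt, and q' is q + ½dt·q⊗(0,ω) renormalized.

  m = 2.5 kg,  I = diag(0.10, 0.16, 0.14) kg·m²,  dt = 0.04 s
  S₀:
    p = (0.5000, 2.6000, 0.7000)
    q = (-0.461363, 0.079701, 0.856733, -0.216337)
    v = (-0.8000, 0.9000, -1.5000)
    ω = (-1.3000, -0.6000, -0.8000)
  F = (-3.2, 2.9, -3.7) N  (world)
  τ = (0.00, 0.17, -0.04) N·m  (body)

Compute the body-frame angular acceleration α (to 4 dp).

α = (0.0960, 1.3225, -0.6200)

precession coupling ω×(Iω) = (-0.0096, -0.0416, 0.0468)
(τ − ω×Iω)/I = (0.0960, 1.3225, -0.6200)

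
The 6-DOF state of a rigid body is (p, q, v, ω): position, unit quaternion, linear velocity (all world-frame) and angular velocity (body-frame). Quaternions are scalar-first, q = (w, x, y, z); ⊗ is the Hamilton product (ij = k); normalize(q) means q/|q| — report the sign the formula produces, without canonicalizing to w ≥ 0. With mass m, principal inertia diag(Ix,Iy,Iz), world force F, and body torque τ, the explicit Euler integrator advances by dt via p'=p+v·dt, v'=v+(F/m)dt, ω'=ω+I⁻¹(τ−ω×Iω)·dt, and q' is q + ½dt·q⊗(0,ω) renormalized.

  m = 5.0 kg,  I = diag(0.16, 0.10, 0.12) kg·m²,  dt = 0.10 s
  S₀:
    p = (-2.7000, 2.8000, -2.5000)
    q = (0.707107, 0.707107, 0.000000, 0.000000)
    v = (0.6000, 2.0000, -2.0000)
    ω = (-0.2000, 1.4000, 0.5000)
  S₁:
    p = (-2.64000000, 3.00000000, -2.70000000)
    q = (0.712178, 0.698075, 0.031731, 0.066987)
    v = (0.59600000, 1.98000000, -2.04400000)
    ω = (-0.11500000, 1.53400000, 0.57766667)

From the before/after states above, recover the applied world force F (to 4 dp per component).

Δv = v₁−v₀ = (-0.00400000, -0.02000000, -0.04400000)
m·(v₁−v₀)/dt = (-0.2000, -1.0000, -2.2000)

F = (-0.2000, -1.0000, -2.2000)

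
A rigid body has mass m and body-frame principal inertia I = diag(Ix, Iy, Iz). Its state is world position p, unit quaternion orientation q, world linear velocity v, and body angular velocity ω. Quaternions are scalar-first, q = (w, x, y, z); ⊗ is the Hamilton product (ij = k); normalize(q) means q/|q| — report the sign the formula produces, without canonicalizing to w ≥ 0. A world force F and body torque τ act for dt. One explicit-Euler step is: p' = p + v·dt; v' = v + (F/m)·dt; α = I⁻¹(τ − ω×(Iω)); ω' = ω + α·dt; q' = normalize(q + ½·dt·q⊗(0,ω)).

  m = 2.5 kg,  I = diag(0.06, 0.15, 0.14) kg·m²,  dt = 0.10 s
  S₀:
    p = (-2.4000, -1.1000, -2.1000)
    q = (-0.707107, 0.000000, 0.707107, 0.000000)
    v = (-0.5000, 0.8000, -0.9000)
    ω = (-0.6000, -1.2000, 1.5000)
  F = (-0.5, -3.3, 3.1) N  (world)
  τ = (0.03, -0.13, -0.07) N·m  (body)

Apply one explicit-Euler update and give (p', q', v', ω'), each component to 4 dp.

p + v·dt = (-2.4500, -1.0200, -2.1900)
v + (F/m)dt = (-0.5200, 0.6680, -0.7760)
gyro term ω×Iω = (0.0180, 0.0720, 0.0648)
angular accel α = (0.2000, -1.3467, -0.9629)
ω + α·dt = (-0.5800, -1.3347, 1.4037)
2q̇ = q⊗(0,ω) = (0.8485284, 1.4849247, 0.8485284, -0.6363963)
updated quaternion q' = (-0.6613, 0.0739, 0.7458, -0.0317)

p' = (-2.4500, -1.0200, -2.1900)
q' = (-0.6613, 0.0739, 0.7458, -0.0317)
v' = (-0.5200, 0.6680, -0.7760)
ω' = (-0.5800, -1.3347, 1.4037)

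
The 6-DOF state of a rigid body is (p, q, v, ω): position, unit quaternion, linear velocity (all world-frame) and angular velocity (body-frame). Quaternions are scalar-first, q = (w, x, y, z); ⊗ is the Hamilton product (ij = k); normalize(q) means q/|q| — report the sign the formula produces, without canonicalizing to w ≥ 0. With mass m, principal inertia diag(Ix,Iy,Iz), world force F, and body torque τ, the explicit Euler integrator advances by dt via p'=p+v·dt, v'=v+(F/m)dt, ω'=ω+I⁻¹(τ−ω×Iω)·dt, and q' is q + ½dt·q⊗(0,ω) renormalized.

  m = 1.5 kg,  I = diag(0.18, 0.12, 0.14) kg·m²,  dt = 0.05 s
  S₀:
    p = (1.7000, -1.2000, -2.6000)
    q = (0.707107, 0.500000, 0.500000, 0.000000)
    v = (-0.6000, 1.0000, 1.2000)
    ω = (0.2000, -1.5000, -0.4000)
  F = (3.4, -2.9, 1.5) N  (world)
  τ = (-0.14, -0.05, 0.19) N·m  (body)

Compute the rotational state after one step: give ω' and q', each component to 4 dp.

α = I⁻¹(τ − ω×Iω) = (-0.8444, -0.3900, 1.2286)
ω + α·dt = (0.1578, -1.5195, -0.3386)
2q̇ = q⊗(0,ω) = (0.6500000, -0.0585786, -0.8606605, -1.1328428)
updated quaternion q' = (0.7228, 0.4982, 0.4781, -0.0283)

ω' = (0.1578, -1.5195, -0.3386)
q' = (0.7228, 0.4982, 0.4781, -0.0283)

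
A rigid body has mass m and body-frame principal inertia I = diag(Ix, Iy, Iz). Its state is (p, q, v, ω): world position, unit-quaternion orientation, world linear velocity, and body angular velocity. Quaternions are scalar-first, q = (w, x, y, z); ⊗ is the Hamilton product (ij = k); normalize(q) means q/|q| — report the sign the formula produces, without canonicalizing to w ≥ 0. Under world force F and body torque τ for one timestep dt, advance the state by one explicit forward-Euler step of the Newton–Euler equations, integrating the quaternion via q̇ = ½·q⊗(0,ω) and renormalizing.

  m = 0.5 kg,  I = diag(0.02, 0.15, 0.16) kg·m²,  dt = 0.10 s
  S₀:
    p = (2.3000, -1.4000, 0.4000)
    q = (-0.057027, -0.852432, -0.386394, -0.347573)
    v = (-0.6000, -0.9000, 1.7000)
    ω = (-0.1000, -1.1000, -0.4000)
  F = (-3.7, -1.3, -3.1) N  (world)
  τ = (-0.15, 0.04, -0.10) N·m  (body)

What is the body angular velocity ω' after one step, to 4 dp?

ω' = (-0.8720, -1.0696, -0.4714)

precession coupling ω×(Iω) = (0.0044, -0.0056, 0.0143)
angular accel α = (-7.7200, 0.3040, -0.7144)
ω + α·dt = (-0.8720, -1.0696, -0.4714)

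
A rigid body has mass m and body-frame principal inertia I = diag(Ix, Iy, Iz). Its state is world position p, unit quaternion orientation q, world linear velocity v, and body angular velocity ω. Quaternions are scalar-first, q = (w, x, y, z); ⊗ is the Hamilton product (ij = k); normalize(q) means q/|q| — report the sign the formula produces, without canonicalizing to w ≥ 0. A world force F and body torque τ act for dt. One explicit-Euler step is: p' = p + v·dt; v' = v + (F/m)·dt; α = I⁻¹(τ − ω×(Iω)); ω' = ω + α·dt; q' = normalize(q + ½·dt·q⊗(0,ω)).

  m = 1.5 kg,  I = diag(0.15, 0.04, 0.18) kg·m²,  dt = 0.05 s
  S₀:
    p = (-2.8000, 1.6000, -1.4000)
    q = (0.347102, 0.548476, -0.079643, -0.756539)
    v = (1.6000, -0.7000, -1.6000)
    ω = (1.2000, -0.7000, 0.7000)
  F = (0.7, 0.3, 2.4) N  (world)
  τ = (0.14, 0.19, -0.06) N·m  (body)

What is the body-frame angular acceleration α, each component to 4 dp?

α = (1.3907, 5.3800, -0.8467)

precession coupling ω×(Iω) = (-0.0686, -0.0252, 0.0924)
angular accel α = (1.3907, 5.3800, -0.8467)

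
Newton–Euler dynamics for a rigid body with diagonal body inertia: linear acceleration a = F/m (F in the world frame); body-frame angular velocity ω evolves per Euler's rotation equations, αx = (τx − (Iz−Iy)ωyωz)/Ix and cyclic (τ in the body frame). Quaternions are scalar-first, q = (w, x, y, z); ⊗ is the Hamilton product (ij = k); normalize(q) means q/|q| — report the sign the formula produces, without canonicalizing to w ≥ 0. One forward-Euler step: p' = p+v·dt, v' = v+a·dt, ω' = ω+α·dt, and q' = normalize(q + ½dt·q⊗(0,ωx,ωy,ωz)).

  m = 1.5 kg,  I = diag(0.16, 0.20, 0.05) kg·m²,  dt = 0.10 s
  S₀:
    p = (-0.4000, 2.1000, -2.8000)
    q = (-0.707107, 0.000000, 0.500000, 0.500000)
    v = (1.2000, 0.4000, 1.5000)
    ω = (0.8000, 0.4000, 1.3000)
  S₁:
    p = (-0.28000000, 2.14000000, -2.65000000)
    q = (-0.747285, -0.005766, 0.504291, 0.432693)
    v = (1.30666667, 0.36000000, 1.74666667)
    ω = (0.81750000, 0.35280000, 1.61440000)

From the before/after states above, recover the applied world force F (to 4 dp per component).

Δv = v₁−v₀ = (0.10666667, -0.04000000, 0.24666667)
m·(v₁−v₀)/dt = (1.6000, -0.6000, 3.7000)

F = (1.6000, -0.6000, 3.7000)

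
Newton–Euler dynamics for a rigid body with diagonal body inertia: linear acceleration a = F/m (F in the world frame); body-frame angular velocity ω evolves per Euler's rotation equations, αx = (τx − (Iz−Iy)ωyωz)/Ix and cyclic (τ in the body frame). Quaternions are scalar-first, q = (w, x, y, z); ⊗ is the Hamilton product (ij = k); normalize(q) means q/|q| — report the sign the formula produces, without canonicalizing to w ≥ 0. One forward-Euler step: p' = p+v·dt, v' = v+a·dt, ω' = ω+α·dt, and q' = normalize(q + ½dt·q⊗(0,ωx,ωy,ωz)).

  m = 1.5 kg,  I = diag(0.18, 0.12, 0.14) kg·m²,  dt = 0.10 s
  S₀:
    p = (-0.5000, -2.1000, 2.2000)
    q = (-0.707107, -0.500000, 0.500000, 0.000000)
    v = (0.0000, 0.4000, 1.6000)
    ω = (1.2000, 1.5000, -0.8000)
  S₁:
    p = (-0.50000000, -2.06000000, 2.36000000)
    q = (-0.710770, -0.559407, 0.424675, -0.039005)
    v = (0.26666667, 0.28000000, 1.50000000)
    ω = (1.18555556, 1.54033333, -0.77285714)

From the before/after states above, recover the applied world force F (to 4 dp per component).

F = (4.0000, -1.8000, -1.5000)

v₁ − v₀ = (0.26666667, -0.12000000, -0.10000000)
F = m·Δv/dt = (4.0000, -1.8000, -1.5000)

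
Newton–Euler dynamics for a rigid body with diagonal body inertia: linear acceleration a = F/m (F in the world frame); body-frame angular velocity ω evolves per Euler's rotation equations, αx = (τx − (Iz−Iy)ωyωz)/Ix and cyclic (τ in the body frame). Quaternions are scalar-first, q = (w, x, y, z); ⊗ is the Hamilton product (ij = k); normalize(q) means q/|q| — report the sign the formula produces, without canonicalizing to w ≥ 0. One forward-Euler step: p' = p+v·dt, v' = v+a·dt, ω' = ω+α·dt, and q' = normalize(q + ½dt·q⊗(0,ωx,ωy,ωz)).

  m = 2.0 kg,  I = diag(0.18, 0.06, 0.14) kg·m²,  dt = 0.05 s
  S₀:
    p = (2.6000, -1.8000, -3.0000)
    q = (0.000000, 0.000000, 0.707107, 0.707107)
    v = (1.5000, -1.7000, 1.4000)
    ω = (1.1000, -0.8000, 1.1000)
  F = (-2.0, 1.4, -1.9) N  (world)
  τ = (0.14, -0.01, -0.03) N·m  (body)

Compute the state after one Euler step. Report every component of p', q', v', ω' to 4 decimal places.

ω×(Iω) gyroscopic = (-0.0704, 0.0484, 0.1056)
α = I⁻¹(τ − ω×Iω) = (1.1689, -0.9733, -0.9686)
ω' = ω + α·dt = (1.1584, -0.8487, 1.0516)
2q̇ = q⊗(0,ω) = (-0.2121321, 1.3435033, 0.7778177, -0.7778177)
q' = normalize(q + ½dt·q⊗(0,ω)) = (-0.0053, 0.0336, 0.7259, 0.6870)
a = (-1.0000, 0.7000, -0.9500)
p + v·dt = (2.6750, -1.8850, -2.9300)
v' = v + a·dt = (1.4500, -1.6650, 1.3525)

p' = (2.6750, -1.8850, -2.9300)
q' = (-0.0053, 0.0336, 0.7259, 0.6870)
v' = (1.4500, -1.6650, 1.3525)
ω' = (1.1584, -0.8487, 1.0516)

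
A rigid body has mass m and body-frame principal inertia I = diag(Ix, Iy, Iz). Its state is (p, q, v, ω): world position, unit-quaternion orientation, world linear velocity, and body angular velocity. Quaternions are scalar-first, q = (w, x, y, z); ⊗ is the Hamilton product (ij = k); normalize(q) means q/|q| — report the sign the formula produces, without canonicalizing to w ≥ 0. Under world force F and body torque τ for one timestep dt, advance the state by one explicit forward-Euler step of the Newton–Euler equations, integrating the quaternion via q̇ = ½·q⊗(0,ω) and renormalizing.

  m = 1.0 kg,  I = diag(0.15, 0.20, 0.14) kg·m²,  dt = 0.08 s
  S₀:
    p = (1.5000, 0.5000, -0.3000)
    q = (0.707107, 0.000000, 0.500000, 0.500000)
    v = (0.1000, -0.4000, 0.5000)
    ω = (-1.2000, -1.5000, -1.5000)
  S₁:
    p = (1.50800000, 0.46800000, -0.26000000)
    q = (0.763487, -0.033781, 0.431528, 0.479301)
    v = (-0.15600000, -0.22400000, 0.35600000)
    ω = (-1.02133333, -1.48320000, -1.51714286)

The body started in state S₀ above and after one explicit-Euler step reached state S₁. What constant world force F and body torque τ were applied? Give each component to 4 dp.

Δv = v₁−v₀ = (-0.25600000, 0.17600000, -0.14400000)
F = m·Δv/dt = (-3.2000, 2.2000, -1.8000)
rate change Δω = (0.17866667, 0.01680000, -0.01714286)
gyro term ω₀×Iω₀ = (-0.1350, 0.0180, 0.0900)
τ = I·(Δω/dt) + ω₀×(Iω₀) = (0.2000, 0.0600, 0.0600)

F = (-3.2000, 2.2000, -1.8000)
τ = (0.2000, 0.0600, 0.0600)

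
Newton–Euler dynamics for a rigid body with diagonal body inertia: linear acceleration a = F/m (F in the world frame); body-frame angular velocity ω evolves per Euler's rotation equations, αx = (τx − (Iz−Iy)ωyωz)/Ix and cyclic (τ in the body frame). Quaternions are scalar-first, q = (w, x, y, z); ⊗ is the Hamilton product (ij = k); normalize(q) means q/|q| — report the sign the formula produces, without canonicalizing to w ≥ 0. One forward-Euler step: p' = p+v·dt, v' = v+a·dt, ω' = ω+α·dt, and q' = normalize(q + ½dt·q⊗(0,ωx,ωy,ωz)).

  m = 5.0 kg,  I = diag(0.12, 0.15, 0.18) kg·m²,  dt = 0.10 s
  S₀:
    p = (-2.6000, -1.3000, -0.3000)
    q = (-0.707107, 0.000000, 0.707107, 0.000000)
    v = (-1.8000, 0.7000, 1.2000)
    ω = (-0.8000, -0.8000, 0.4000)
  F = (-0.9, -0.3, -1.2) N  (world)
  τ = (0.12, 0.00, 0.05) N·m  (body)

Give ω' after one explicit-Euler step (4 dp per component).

gyro term ω×Iω = (-0.0096, 0.0192, 0.0192)
angular accel α = (1.0800, -0.1280, 0.1711)
ω + α·dt = (-0.6920, -0.8128, 0.4171)

ω' = (-0.6920, -0.8128, 0.4171)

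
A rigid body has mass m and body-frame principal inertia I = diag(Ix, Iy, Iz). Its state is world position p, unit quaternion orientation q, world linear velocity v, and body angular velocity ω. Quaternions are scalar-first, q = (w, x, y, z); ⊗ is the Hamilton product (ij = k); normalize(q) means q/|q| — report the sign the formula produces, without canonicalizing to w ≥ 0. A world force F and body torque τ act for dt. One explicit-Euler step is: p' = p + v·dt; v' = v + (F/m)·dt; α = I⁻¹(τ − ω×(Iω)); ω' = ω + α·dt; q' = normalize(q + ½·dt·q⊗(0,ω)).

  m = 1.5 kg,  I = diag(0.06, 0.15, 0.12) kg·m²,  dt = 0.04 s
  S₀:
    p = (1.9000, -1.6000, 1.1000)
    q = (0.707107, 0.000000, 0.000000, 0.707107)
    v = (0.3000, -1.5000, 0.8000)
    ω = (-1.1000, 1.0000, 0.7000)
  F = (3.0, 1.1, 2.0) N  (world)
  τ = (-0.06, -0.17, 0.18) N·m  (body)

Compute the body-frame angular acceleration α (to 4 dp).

gyro term ω×Iω = (-0.0210, 0.0462, -0.0990)
α = I⁻¹(τ − ω×Iω) = (-0.6500, -1.4413, 2.3250)

α = (-0.6500, -1.4413, 2.3250)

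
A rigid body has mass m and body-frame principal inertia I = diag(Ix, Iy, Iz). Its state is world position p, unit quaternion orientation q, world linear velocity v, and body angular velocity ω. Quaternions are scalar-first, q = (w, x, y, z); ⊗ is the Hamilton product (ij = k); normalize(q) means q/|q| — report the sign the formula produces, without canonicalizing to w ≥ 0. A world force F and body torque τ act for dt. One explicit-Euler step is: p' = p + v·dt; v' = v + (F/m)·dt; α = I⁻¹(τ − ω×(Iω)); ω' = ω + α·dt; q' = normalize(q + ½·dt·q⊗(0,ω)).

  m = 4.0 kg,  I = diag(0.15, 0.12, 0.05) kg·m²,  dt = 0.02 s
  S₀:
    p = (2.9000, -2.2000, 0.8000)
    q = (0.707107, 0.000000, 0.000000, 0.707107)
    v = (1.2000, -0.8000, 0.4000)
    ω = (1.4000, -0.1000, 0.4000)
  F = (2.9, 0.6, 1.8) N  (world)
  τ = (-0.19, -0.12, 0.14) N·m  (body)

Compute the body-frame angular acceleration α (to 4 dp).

α = (-1.2853, -1.4667, 2.7160)

gyro term ω×Iω = (0.0028, 0.0560, 0.0042)
(τ − ω×Iω)/I = (-1.2853, -1.4667, 2.7160)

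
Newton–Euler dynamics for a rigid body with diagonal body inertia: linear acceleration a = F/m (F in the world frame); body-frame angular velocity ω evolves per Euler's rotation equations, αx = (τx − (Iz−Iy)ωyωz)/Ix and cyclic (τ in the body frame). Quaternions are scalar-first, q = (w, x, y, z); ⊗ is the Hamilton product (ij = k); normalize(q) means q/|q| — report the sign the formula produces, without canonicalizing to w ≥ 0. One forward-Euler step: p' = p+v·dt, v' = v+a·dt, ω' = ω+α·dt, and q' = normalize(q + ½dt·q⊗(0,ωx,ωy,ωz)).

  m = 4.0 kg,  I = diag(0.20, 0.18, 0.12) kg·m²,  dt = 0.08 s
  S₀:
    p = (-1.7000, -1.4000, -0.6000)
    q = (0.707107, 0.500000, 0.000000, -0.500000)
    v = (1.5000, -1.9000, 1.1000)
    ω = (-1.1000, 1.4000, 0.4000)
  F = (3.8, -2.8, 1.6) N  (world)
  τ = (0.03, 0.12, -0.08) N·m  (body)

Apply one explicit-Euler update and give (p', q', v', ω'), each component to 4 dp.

p' = p + v·dt = (-1.5800, -1.5520, -0.5120)
v' = v + a·dt = (1.5760, -1.9560, 1.1320)
precession coupling ω×(Iω) = (-0.0336, -0.0352, 0.0308)
α = I⁻¹(τ − ω×Iω) = (0.3180, 0.8622, -0.9233)
ω + α·dt = (-1.0746, 1.4690, 0.3261)
2q̇ = q⊗(0,ω) = (0.7500000, -0.0778177, 1.3399498, 0.9828428)
q' = normalize(q + ½dt·q⊗(0,ω)) = (0.7352, 0.4956, 0.0535, -0.4595)

p' = (-1.5800, -1.5520, -0.5120)
q' = (0.7352, 0.4956, 0.0535, -0.4595)
v' = (1.5760, -1.9560, 1.1320)
ω' = (-1.0746, 1.4690, 0.3261)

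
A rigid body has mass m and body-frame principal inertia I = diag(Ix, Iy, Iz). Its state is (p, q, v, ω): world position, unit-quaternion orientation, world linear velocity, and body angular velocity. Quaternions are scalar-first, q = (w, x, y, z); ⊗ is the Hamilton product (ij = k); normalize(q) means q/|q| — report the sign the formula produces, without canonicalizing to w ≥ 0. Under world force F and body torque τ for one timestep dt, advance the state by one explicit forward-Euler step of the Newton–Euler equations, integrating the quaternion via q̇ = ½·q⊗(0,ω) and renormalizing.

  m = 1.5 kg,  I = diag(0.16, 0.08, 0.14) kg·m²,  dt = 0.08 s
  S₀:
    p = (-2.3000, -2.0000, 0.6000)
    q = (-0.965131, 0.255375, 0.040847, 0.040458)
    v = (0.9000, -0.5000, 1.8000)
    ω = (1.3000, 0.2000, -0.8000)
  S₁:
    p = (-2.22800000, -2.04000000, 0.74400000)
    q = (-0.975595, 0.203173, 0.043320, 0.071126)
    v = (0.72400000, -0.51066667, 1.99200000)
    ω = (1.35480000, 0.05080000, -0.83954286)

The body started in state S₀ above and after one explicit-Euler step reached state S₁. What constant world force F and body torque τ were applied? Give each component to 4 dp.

F = (-3.3000, -0.2000, 3.6000)
τ = (0.1000, -0.1700, -0.0900)

Δω = ω₁−ω₀ = (0.05480000, -0.14920000, -0.03954286)
gyro term ω₀×Iω₀ = (-0.0096, -0.0208, -0.0208)
τ = I·(Δω/dt) + ω₀×(Iω₀) = (0.1000, -0.1700, -0.0900)
Δv = v₁−v₀ = (-0.17600000, -0.01066667, 0.19200000)
applied force F = (-3.3000, -0.2000, 3.6000)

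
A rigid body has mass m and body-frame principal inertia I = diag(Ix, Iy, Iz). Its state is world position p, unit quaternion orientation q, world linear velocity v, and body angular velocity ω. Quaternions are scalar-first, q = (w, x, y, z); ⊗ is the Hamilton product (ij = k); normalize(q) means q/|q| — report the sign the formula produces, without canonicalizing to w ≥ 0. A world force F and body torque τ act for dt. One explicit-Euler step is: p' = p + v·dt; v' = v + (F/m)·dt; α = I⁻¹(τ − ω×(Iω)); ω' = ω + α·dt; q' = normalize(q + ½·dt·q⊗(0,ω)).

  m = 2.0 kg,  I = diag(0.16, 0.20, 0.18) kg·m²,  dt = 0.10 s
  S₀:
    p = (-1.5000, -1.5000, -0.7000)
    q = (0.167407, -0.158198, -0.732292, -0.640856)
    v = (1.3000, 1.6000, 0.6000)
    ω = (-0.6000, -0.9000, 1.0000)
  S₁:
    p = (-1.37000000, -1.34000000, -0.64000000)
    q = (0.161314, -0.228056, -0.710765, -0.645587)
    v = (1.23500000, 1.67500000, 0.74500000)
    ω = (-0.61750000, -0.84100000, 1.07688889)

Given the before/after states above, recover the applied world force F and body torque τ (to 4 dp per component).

Δv = v₁−v₀ = (-0.06500000, 0.07500000, 0.14500000)
F = m·Δv/dt = (-1.3000, 1.5000, 2.9000)
Δω = ω₁−ω₀ = (-0.01750000, 0.05900000, 0.07688889)
ω₀×(Iω₀) = (0.0180, 0.0120, 0.0216)
I·α + gyro = (-0.0100, 0.1300, 0.1600)

F = (-1.3000, 1.5000, 2.9000)
τ = (-0.0100, 0.1300, 0.1600)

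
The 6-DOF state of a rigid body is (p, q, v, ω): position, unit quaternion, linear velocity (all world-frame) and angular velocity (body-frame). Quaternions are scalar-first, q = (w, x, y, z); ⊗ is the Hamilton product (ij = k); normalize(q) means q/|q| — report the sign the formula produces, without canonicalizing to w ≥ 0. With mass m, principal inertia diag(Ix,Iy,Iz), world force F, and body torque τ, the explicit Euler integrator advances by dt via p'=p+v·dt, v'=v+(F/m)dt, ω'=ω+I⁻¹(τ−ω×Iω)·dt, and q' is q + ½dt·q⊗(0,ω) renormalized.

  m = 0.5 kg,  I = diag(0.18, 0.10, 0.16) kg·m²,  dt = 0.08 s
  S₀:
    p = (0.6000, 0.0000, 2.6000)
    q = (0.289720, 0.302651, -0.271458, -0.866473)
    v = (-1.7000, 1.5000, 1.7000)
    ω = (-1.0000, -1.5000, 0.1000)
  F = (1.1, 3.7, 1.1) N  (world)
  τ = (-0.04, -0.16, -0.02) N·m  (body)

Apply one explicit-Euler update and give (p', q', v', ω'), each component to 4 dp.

p' = (0.4640, 0.1200, 2.7360)
q' = (0.2883, 0.2374, -0.2547, -0.8920)
v' = (-1.5240, 2.0920, 1.8760)
ω' = (-1.0138, -1.6264, 0.1500)

gyro term ω×Iω = (-0.0090, -0.0020, -0.1200)
(τ − ω×Iω)/I = (-0.1722, -1.5800, 0.6250)
ω' = ω + α·dt = (-1.0138, -1.6264, 0.1500)
Hamilton product q⊗(0,ω) = (-0.0178887, -1.6165753, 0.4016279, -0.6964625)
q + ½dt·q⊗(0,ω), renormalized = (0.2883, 0.2374, -0.2547, -0.8920)
p' = p + v·dt = (0.4640, 0.1200, 2.7360)
new velocity v' = (-1.5240, 2.0920, 1.8760)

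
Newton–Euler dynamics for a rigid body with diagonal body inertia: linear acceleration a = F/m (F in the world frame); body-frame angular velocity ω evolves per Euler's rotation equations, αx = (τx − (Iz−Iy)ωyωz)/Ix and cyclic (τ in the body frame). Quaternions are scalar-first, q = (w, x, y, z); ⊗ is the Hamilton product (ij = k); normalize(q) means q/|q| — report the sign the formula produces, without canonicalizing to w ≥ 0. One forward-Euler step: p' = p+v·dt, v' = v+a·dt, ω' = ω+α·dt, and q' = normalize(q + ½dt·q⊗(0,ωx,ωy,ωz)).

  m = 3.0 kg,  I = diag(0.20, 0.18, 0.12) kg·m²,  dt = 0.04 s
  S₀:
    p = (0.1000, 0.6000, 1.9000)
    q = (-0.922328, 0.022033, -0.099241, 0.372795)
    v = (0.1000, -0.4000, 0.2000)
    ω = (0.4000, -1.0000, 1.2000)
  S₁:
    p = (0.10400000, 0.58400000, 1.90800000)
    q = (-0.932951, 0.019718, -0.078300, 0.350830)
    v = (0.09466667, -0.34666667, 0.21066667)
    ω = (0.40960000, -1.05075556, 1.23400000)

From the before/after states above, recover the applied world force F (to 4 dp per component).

F = (-0.4000, 4.0000, 0.8000)

velocity change Δv = (-0.00533333, 0.05333333, 0.01066667)
m·(v₁−v₀)/dt = (-0.4000, 4.0000, 0.8000)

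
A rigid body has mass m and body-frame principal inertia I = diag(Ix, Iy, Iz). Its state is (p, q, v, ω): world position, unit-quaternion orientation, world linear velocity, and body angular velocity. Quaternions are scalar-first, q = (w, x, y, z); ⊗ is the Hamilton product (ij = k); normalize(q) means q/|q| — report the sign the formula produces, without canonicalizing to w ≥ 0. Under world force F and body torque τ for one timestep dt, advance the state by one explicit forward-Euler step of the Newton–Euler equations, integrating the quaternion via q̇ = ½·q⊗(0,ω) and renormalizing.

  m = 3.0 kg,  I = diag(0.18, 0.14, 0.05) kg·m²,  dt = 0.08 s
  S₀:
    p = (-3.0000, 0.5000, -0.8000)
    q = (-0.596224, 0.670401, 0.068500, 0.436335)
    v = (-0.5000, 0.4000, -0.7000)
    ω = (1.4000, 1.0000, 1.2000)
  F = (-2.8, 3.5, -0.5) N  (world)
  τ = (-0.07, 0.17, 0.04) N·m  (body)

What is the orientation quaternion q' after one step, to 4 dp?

q⊗(0,ω) = (-1.5306634, -1.1888486, -0.7898362, -0.1409678)
q + ½dt·q⊗(0,ω), renormalized = (-0.6551, 0.6207, 0.0368, 0.4292)

q' = (-0.6551, 0.6207, 0.0368, 0.4292)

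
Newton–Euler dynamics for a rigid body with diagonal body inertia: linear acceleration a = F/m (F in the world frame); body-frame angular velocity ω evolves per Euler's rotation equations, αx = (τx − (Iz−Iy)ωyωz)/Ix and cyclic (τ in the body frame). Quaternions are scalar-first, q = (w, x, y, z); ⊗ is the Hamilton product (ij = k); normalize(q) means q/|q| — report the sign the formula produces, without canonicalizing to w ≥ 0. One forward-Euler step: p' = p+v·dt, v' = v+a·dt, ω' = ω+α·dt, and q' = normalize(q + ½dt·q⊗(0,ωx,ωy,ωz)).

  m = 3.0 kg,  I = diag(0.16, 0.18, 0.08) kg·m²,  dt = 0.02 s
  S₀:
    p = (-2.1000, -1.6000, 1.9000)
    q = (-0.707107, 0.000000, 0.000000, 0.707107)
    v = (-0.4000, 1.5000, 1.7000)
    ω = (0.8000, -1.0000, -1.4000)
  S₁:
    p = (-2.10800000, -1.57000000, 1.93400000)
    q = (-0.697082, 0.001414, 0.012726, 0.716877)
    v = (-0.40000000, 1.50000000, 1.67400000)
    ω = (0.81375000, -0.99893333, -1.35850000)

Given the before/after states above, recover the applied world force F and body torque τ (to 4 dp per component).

Δω = ω₁−ω₀ = (0.01375000, 0.00106667, 0.04150000)
gyro term ω₀×Iω₀ = (-0.1400, -0.0896, -0.0160)
τ = I·(Δω/dt) + ω₀×(Iω₀) = (-0.0300, -0.0800, 0.1500)
Δv = v₁−v₀ = (0.00000000, 0.00000000, -0.02600000)
F = m·Δv/dt = (0.0000, 0.0000, -3.9000)

F = (0.0000, 0.0000, -3.9000)
τ = (-0.0300, -0.0800, 0.1500)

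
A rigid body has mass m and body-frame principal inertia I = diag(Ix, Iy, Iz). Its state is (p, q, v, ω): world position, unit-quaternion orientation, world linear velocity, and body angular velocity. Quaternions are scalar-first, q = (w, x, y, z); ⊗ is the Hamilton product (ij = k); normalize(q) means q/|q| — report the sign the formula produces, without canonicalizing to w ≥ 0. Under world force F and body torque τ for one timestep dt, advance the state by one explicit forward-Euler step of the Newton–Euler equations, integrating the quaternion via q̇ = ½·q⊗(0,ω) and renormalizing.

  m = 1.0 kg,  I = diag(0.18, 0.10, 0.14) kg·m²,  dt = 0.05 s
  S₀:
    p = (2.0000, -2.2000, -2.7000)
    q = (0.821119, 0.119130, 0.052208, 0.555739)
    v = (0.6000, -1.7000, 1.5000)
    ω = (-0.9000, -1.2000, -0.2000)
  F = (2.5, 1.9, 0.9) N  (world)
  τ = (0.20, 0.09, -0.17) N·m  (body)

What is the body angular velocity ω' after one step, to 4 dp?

angular accel α = (1.0578, 0.8280, -0.5971)
new body rate ω' = (-0.8471, -1.1586, -0.2299)

ω' = (-0.8471, -1.1586, -0.2299)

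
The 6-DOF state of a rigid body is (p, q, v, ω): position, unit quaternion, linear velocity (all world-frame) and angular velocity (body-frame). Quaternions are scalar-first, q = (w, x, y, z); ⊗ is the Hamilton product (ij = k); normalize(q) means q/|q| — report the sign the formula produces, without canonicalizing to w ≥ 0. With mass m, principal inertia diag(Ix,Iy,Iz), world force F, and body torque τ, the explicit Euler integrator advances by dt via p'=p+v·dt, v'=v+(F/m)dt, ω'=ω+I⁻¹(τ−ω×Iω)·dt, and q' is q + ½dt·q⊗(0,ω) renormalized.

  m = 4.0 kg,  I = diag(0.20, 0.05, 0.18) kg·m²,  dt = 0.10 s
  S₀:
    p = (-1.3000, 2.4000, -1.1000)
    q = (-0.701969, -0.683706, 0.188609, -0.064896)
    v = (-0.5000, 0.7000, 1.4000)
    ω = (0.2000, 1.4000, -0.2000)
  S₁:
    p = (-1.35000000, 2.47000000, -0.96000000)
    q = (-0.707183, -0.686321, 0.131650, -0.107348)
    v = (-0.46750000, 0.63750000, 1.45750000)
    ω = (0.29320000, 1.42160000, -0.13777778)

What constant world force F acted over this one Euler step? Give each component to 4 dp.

Δv = v₁−v₀ = (0.03250000, -0.06250000, 0.05750000)
m·(v₁−v₀)/dt = (1.3000, -2.5000, 2.3000)

F = (1.3000, -2.5000, 2.3000)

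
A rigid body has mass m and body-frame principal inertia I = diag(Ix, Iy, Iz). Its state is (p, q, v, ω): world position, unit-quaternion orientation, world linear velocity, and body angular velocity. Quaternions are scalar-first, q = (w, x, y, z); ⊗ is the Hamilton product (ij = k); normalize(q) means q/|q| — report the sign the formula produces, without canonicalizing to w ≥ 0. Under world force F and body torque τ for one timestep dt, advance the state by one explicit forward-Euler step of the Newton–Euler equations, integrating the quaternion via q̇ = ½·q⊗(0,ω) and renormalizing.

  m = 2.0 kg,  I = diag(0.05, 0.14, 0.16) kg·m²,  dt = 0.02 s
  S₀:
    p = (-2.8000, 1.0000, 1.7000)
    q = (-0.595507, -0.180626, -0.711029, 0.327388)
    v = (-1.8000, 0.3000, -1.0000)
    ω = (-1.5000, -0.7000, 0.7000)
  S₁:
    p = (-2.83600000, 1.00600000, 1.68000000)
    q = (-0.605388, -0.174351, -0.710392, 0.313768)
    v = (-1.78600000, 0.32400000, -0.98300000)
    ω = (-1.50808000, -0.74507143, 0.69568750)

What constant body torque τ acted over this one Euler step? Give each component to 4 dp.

τ = (-0.0300, -0.2000, 0.0600)

rate change Δω = (-0.00808000, -0.04507143, -0.00431250)
ω₀×(Iω₀) = (-0.0098, 0.1155, 0.0945)
I·α + gyro = (-0.0300, -0.2000, 0.0600)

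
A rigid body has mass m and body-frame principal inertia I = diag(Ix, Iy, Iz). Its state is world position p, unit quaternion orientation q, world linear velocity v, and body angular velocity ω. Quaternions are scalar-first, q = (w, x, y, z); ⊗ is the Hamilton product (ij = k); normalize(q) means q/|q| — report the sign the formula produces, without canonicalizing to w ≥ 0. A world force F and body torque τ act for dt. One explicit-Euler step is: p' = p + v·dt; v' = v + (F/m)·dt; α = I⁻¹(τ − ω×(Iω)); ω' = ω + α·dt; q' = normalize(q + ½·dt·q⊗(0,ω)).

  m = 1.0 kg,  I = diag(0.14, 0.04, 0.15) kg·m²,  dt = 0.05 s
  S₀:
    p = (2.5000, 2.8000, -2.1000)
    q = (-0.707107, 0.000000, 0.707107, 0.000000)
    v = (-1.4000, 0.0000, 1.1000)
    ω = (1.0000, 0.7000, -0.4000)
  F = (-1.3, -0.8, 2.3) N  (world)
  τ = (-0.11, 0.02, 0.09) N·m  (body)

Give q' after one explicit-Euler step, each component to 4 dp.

q⊗(0,ω) = (-0.4949749, -0.9899498, -0.4949749, -0.4242642)
q' = normalize(q + ½dt·q⊗(0,ω)) = (-0.7191, -0.0247, 0.6944, -0.0106)

q' = (-0.7191, -0.0247, 0.6944, -0.0106)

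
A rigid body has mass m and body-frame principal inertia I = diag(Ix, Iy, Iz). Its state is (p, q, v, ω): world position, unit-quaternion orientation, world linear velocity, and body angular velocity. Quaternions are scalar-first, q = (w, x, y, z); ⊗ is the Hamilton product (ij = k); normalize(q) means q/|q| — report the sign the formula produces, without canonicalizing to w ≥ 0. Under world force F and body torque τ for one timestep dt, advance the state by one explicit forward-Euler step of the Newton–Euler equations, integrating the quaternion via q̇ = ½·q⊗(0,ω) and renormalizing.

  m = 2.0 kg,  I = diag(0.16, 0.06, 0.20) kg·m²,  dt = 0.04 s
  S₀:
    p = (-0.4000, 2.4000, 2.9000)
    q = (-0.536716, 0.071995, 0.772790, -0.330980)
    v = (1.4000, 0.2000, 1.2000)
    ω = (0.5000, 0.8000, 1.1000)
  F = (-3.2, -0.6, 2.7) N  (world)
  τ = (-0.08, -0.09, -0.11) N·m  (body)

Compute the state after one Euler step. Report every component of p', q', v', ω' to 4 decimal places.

p' = (-0.3440, 2.4080, 2.9480)
q' = (-0.5423, 0.0889, 0.7590, -0.3492)
v' = (1.3360, 0.1880, 1.2540)
ω' = (0.4492, 0.7547, 1.0860)

a = F/m = (-1.6000, -0.3000, 1.3500)
p + v·dt = (-0.3440, 2.4080, 2.9480)
new velocity v' = (1.3360, 0.1880, 1.2540)
angular accel α = (-1.2700, -1.1333, -0.3500)
ω' = ω + α·dt = (0.4492, 0.7547, 1.0860)
Hamilton product q⊗(0,ω) = (-0.2901515, 0.8464950, -0.6740573, -0.9191866)
q + ½dt·q⊗(0,ω), renormalized = (-0.5423, 0.0889, 0.7590, -0.3492)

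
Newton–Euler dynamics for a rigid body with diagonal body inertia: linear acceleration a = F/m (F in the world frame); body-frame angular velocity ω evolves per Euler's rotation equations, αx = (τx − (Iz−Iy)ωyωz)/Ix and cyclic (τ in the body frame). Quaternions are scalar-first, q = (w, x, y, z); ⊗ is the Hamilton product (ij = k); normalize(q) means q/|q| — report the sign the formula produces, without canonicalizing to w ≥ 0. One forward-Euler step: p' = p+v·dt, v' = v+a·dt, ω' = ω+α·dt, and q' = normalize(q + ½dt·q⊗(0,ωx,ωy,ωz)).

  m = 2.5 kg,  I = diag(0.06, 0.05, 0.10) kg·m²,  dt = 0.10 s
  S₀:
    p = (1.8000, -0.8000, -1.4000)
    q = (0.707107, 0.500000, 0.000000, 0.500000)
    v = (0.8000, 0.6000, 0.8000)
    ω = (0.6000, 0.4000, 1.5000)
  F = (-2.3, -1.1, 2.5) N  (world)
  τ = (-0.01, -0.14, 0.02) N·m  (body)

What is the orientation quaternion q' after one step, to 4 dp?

q' = (0.6524, 0.5095, -0.0083, 0.5611)

2q̇ = q⊗(0,ω) = (-1.0500000, 0.2242642, -0.1671572, 1.2606605)
updated quaternion q' = (0.6524, 0.5095, -0.0083, 0.5611)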